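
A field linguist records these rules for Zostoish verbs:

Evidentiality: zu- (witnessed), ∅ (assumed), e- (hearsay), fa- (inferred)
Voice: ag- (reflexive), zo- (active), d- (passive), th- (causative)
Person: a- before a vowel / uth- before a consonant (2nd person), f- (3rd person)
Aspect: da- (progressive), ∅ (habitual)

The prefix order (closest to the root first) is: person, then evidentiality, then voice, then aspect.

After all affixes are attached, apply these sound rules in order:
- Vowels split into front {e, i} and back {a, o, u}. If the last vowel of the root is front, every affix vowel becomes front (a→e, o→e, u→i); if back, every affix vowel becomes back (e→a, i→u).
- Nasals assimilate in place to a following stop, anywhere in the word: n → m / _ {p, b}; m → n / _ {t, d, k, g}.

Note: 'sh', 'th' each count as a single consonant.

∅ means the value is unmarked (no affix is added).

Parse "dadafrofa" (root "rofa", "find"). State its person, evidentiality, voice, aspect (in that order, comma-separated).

3rd person, hearsay, passive, progressive

Segment: da-d-e-f-rofa.
person: f- → 3rd person.
evidentiality: e- → hearsay.
voice: d- → passive.
aspect: da- → progressive.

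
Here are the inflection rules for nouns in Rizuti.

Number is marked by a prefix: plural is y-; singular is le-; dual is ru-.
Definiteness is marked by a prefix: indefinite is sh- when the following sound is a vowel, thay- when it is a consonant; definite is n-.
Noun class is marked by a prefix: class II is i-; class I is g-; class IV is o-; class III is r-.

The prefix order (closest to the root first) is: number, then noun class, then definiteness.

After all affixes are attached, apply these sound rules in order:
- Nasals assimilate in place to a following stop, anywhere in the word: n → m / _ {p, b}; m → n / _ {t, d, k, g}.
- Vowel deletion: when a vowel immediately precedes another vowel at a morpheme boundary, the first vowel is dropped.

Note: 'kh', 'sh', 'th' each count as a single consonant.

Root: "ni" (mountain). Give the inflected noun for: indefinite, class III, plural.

Attach number plural y- → yni.
Attach noun class class III r- → ryni.
Attach definiteness indefinite thay- (before consonant 'r') → thayryni.
Nasal assimilation: no change.
Vowel deletion: no change.

thayryni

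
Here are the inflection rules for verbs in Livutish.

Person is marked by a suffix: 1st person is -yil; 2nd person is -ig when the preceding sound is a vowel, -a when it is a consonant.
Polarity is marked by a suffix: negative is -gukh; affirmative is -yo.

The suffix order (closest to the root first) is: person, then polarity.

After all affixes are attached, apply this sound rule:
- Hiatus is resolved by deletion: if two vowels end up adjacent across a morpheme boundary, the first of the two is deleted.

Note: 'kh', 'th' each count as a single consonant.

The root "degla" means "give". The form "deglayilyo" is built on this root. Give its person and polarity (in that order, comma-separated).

1st person, affirmative

Segment: degla-yil-yo.
person: -yil → 1st person.
polarity: -yo → affirmative.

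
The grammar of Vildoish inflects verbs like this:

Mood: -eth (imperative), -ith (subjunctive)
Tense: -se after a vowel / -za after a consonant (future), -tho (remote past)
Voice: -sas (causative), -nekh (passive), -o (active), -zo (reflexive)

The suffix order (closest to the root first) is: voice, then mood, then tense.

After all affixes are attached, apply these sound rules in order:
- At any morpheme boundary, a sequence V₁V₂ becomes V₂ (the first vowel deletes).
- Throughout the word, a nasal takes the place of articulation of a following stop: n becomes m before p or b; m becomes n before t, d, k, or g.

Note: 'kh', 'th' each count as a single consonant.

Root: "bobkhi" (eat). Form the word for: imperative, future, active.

bobkhethza

Attach voice active -o → bobkhio.
Attach mood imperative -eth → bobkhioeth.
Attach tense future -za (after consonant 'th') → bobkhioethza.
Apply vowel deletion: bobkhioethza → bobkhethza.
Nasal assimilation: no change.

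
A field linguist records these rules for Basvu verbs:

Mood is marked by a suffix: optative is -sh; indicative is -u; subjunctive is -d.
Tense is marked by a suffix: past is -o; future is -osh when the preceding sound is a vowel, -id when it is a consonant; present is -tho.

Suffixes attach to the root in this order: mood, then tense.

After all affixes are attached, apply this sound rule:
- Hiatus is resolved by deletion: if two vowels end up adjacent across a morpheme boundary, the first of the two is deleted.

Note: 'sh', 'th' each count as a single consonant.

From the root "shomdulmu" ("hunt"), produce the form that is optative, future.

shomdulmushid

Attach mood optative -sh → shomdulmush.
Attach tense future -id (after consonant 'sh') → shomdulmushid.
Vowel deletion: no change.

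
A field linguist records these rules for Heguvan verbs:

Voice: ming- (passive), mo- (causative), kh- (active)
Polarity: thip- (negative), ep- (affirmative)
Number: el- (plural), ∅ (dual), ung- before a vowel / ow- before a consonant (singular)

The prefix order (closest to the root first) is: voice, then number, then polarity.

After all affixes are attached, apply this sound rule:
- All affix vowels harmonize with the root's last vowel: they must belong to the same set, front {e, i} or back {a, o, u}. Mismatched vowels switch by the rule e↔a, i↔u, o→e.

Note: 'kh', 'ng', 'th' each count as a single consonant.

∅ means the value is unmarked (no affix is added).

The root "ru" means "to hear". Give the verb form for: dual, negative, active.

Attach voice active kh- → khru.
number = dual: zero marking, form stays khru.
Attach polarity negative thip- → thipkhru.
Apply vowel harmony: thipkhru → thupkhru.

thupkhru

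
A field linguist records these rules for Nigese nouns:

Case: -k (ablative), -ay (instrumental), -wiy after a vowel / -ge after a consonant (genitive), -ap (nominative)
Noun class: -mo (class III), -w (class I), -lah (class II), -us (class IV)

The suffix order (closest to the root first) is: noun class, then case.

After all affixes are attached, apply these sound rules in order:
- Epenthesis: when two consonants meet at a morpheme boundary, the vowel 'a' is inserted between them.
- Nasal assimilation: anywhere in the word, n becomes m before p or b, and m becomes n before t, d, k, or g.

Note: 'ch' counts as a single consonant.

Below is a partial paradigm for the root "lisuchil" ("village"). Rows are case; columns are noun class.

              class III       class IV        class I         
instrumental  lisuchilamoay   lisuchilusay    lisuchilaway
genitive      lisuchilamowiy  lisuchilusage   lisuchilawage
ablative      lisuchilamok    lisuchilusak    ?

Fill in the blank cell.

lisuchilawak

Attach noun class class I -w → lisuchilw.
Attach case ablative -k → lisuchilwk.
Apply epenthesis: lisuchilwk → lisuchilawak.
Nasal assimilation: no change.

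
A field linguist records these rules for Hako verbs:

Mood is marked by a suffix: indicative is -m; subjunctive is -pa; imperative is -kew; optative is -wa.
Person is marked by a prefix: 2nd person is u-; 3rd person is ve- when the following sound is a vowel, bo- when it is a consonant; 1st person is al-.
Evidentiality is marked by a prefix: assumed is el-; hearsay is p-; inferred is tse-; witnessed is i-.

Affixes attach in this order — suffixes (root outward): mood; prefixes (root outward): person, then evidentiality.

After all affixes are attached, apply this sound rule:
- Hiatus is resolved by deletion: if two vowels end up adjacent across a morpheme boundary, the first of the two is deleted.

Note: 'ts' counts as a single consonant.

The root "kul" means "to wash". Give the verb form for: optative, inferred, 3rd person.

tsebokulwa

Attach person 3rd person bo- (before consonant 'k') → bokul.
Attach evidentiality inferred tse- → tsebokul.
Attach mood optative -wa → tsebokulwa.
Vowel deletion: no change.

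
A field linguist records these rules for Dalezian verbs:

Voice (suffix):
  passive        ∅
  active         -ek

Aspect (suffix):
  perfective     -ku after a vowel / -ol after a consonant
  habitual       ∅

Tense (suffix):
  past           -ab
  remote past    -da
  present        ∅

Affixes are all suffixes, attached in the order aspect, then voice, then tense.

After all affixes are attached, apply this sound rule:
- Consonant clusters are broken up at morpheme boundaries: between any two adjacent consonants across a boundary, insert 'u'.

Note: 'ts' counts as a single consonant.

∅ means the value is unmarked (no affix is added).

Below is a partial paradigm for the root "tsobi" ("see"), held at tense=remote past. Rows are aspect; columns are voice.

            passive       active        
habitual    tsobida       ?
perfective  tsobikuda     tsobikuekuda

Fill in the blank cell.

aspect = habitual: zero marking, form stays tsobi.
Attach voice active -ek → tsobiek.
Attach tense remote past -da → tsobiekda.
Apply epenthesis: tsobiekda → tsobiekuda.

tsobiekuda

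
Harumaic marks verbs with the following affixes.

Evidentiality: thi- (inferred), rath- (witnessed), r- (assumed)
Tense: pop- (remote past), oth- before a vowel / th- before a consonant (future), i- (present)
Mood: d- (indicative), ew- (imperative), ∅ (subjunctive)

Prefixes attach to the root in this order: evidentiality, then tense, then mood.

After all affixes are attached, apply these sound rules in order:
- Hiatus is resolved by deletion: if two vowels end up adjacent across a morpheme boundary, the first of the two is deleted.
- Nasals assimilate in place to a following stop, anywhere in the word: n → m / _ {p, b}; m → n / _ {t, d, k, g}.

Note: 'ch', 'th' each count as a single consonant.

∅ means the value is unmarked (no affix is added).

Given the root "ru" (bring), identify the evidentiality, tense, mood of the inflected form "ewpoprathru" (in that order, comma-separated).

Segment: ew-pop-rath-ru.
evidentiality: rath- → witnessed.
tense: pop- → remote past.
mood: ew- → imperative.

witnessed, remote past, imperative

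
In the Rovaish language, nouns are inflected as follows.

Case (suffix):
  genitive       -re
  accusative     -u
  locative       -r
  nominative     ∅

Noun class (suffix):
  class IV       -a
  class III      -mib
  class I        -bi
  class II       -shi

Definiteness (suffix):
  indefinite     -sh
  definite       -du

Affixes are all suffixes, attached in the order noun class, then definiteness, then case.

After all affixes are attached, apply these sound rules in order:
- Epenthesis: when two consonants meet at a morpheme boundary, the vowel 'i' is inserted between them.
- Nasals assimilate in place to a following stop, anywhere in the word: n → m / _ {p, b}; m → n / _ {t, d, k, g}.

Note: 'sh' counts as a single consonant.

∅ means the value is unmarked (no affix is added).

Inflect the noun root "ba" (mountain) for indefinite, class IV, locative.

baashir

Attach noun class class IV -a → baa.
Attach definiteness indefinite -sh → baash.
Attach case locative -r → baashr.
Apply epenthesis: baashr → baashir.
Nasal assimilation: no change.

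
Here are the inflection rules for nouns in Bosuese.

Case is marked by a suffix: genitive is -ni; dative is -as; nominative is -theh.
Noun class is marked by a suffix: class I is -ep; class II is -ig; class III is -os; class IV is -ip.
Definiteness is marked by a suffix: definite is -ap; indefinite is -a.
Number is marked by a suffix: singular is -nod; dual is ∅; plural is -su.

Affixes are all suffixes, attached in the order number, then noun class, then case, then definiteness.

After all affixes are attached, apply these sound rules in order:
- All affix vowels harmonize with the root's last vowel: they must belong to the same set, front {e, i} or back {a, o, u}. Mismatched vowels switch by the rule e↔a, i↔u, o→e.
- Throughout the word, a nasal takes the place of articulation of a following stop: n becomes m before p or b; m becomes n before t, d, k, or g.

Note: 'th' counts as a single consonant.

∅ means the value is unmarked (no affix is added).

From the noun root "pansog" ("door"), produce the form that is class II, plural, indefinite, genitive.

pansogsuugnua

Attach number plural -su → pansogsu.
Attach noun class class II -ig → pansogsuig.
Attach case genitive -ni → pansogsuigni.
Attach definiteness indefinite -a → pansogsuignia.
Apply vowel harmony: pansogsuignia → pansogsuugnua.
Nasal assimilation: no change.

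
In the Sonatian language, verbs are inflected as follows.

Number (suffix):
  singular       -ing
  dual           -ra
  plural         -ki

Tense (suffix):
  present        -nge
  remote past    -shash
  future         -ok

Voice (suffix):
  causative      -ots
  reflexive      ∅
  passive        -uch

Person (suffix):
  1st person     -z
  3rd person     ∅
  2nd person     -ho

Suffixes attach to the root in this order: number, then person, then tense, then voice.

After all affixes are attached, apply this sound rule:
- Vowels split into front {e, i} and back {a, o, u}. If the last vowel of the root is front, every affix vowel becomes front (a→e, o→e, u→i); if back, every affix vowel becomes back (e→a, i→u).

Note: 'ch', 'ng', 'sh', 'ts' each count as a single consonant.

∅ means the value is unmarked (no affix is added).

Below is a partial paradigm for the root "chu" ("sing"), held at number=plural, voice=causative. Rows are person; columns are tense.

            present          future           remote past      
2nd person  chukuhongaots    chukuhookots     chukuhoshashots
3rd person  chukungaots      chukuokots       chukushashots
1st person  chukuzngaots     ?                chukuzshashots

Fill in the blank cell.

Attach number plural -ki → chuki.
Attach person 1st person -z → chukiz.
Attach tense future -ok → chukizok.
Attach voice causative -ots → chukizokots.
Apply vowel harmony: chukizokots → chukuzokots.

chukuzokots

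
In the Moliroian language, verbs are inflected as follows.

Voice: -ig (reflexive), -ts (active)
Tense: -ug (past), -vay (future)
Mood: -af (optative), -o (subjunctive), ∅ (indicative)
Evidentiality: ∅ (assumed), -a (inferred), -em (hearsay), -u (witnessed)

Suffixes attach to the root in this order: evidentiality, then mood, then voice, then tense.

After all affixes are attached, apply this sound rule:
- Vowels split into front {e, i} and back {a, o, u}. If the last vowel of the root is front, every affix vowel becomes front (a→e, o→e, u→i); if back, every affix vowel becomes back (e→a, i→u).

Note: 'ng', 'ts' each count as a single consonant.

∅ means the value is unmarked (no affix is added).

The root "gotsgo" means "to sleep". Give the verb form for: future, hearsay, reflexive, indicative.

Attach evidentiality hearsay -em → gotsgoem.
mood = indicative: zero marking, form stays gotsgoem.
Attach voice reflexive -ig → gotsgoemig.
Attach tense future -vay → gotsgoemigvay.
Apply vowel harmony: gotsgoemigvay → gotsgoamugvay.

gotsgoamugvay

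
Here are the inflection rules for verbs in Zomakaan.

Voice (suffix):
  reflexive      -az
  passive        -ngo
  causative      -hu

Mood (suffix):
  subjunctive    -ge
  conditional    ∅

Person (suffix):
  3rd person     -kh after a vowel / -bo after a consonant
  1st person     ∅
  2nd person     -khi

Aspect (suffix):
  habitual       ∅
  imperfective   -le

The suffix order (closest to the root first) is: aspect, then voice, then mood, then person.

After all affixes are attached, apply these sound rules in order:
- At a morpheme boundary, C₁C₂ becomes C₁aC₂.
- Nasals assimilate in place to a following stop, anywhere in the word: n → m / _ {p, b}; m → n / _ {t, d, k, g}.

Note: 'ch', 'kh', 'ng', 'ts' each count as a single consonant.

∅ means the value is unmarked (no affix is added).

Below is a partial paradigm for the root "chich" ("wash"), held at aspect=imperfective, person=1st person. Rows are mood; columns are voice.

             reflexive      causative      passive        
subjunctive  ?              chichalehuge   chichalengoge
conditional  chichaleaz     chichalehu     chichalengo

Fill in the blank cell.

chichaleazage

Attach aspect imperfective -le → chichle.
Attach voice reflexive -az → chichleaz.
Attach mood subjunctive -ge → chichleazge.
person = 1st person: zero marking, form stays chichleazge.
Apply epenthesis: chichleazge → chichaleazage.
Nasal assimilation: no change.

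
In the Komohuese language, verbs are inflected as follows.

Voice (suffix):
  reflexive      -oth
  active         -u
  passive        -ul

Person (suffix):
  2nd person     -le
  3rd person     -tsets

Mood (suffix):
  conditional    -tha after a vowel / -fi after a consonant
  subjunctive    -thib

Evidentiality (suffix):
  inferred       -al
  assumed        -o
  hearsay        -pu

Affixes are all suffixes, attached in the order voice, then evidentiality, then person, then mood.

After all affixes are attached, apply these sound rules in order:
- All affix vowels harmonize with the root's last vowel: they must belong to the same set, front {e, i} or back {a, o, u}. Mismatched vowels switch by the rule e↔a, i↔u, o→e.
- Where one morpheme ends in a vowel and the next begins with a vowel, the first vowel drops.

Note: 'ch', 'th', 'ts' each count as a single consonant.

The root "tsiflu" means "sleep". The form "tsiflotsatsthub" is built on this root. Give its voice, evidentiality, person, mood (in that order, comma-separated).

active, assumed, 3rd person, subjunctive

Segment: tsiflu-u-o-tsets-thib.
voice: -u → active.
evidentiality: -o → assumed.
person: -tsets → 3rd person.
mood: -thib → subjunctive.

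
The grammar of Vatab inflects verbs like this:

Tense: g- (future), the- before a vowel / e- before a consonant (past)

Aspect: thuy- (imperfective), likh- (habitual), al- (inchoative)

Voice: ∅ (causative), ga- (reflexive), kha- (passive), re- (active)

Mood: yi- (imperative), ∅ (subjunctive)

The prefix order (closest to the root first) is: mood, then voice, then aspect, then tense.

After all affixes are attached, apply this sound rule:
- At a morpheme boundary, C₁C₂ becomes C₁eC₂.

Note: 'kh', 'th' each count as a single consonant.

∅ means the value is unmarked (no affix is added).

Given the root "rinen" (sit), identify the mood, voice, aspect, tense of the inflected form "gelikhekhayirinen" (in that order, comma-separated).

imperative, passive, habitual, future

Segment: g-likh-kha-yi-rinen.
mood: yi- → imperative.
voice: kha- → passive.
aspect: likh- → habitual.
tense: g- → future.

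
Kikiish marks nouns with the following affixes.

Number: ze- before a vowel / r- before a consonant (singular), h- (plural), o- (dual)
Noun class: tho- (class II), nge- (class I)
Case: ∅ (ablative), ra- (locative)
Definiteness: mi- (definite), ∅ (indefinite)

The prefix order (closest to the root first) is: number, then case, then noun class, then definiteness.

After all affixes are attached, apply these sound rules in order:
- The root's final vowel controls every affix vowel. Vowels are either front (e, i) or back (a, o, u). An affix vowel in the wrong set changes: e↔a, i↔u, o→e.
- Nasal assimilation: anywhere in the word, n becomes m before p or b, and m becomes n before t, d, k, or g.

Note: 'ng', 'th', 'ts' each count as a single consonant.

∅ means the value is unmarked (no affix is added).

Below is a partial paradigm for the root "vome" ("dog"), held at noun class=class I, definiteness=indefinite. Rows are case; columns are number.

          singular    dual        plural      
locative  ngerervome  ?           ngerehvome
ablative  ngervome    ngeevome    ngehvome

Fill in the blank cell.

Attach number dual o- → ovome.
Attach case locative ra- → raovome.
Attach noun class class I nge- → ngeraovome.
definiteness = indefinite: zero marking, form stays ngeraovome.
Apply vowel harmony: ngeraovome → ngereevome.
Nasal assimilation: no change.

ngereevome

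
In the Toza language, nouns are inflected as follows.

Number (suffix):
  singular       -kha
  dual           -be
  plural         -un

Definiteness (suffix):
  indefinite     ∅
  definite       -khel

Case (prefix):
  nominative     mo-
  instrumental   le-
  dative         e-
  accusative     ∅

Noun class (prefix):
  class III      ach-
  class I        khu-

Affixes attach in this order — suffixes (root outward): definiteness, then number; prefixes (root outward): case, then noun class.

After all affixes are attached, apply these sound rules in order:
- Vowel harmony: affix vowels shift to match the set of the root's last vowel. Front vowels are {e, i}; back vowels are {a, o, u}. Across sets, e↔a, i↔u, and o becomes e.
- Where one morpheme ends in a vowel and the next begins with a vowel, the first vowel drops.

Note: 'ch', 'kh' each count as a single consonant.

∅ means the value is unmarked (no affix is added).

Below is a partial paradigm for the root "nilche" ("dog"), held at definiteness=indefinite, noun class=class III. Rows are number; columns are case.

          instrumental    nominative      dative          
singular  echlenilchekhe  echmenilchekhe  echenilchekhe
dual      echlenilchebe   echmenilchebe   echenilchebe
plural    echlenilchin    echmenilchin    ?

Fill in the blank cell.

echenilchin

definiteness = indefinite: zero marking, form stays nilche.
Attach number plural -un → nilcheun.
Attach case dative e- → enilcheun.
Attach noun class class III ach- → achenilcheun.
Apply vowel harmony: achenilcheun → echenilchein.
Apply vowel deletion: echenilchein → echenilchin.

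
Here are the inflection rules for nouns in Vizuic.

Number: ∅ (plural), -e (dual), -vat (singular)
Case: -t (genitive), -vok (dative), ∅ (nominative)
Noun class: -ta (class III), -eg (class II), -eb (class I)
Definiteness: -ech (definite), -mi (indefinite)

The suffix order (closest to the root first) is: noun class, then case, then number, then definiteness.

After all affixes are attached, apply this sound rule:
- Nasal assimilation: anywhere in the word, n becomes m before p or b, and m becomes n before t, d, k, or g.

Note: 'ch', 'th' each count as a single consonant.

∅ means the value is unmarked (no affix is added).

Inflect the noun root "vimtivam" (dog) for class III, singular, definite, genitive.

Attach noun class class III -ta → vimtivamta.
Attach case genitive -t → vimtivamtat.
Attach number singular -vat → vimtivamtatvat.
Attach definiteness definite -ech → vimtivamtatvatech.
Apply nasal assimilation: vimtivamtatvatech → vintivantatvatech.

vintivantatvatech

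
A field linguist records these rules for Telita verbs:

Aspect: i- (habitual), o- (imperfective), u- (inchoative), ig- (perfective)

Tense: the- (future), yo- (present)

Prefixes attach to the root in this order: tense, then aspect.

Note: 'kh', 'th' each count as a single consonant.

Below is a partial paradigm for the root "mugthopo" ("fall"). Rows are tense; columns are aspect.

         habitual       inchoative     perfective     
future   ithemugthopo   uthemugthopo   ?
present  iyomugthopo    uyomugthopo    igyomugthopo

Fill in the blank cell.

igthemugthopo

Attach tense future the- → themugthopo.
Attach aspect perfective ig- → igthemugthopo.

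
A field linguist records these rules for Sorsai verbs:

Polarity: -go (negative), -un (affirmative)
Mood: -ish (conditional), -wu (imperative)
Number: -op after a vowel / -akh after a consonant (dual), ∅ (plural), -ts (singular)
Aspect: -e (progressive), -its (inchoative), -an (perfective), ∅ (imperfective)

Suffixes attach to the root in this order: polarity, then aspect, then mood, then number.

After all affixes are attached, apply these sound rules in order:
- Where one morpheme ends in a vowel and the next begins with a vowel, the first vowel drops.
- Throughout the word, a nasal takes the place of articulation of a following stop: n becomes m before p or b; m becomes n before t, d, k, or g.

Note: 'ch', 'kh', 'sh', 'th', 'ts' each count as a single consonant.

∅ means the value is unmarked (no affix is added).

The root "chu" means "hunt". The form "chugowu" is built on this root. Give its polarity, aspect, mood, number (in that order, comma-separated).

negative, imperfective, imperative, plural

Segment: chu-go-wu.
polarity: -go → negative.
aspect: ∅ → imperfective.
mood: -wu → imperative.
number: ∅ → plural.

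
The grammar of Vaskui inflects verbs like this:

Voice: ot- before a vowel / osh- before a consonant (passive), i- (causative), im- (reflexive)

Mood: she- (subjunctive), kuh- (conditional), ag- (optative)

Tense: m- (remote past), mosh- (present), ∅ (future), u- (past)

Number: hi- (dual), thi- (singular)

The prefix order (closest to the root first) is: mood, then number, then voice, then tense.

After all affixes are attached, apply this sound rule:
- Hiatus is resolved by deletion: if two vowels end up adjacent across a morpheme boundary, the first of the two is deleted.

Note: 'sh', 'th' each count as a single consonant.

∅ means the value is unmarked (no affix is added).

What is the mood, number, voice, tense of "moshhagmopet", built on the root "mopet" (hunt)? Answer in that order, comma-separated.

optative, dual, passive, remote past

Segment: m-osh-hi-ag-mopet.
mood: ag- → optative.
number: hi- → dual.
voice: ot/osh- → passive.
tense: m- → remote past.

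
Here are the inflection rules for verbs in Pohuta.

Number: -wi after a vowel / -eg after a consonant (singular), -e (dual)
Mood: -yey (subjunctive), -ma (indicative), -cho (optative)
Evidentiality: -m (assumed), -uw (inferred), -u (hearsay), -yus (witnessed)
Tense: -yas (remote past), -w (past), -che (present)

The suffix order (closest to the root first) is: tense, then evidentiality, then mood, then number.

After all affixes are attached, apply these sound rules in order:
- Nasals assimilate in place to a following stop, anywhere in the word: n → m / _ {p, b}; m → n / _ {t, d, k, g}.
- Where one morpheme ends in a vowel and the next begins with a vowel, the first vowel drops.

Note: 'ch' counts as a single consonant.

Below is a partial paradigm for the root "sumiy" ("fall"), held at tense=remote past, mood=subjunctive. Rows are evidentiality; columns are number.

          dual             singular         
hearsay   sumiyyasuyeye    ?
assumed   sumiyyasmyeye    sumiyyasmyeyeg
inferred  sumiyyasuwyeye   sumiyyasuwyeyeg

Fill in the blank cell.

Attach tense remote past -yas → sumiyyas.
Attach evidentiality hearsay -u → sumiyyasu.
Attach mood subjunctive -yey → sumiyyasuyey.
Attach number singular -eg (after consonant 'y') → sumiyyasuyeyeg.
Nasal assimilation: no change.
Vowel deletion: no change.

sumiyyasuyeyeg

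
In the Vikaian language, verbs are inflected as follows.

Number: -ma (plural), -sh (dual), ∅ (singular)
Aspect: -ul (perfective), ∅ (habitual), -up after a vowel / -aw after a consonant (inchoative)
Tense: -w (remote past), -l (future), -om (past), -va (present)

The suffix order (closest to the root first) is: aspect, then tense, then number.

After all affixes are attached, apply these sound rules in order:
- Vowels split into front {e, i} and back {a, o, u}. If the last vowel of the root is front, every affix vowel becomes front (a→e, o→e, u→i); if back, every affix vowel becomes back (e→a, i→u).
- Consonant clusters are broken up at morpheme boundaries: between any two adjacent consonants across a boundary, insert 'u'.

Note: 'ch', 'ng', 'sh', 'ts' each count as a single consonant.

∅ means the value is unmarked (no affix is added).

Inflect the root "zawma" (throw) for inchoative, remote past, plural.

zawmaupuwuma

Attach aspect inchoative -up (after vowel 'a') → zawmaup.
Attach tense remote past -w → zawmaupw.
Attach number plural -ma → zawmaupwma.
Vowel harmony: no change.
Apply epenthesis: zawmaupwma → zawmaupuwuma.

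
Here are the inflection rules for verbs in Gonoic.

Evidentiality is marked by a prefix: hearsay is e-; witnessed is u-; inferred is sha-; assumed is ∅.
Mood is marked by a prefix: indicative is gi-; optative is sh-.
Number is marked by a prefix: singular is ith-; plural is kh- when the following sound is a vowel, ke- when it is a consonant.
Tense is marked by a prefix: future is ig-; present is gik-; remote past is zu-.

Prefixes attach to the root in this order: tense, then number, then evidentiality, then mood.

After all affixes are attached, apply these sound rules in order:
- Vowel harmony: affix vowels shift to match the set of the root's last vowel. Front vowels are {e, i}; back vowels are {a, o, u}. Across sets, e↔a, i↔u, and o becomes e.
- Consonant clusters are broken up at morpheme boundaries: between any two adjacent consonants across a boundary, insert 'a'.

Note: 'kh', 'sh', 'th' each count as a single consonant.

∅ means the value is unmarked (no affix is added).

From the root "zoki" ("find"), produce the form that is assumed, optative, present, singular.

Attach tense present gik- → gikzoki.
Attach number singular ith- → ithgikzoki.
evidentiality = assumed: zero marking, form stays ithgikzoki.
Attach mood optative sh- → shithgikzoki.
Vowel harmony: no change.
Apply epenthesis: shithgikzoki → shithagikazoki.

shithagikazoki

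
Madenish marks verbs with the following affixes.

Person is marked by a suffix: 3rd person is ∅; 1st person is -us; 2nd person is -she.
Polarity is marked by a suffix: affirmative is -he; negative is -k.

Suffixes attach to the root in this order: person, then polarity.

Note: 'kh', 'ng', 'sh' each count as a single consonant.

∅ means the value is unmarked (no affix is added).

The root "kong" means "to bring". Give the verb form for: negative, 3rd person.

kongk

person = 3rd person: zero marking, form stays kong.
Attach polarity negative -k → kongk.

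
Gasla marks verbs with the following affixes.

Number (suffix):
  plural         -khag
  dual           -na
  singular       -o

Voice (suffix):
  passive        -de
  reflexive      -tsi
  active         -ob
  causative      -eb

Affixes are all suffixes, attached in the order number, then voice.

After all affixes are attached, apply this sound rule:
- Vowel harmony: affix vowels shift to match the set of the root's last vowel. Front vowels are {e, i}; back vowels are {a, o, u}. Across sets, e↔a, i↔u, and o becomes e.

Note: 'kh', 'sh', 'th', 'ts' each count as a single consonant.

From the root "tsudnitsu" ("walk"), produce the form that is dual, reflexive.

tsudnitsunatsu

Attach number dual -na → tsudnitsuna.
Attach voice reflexive -tsi → tsudnitsunatsi.
Apply vowel harmony: tsudnitsunatsi → tsudnitsunatsu.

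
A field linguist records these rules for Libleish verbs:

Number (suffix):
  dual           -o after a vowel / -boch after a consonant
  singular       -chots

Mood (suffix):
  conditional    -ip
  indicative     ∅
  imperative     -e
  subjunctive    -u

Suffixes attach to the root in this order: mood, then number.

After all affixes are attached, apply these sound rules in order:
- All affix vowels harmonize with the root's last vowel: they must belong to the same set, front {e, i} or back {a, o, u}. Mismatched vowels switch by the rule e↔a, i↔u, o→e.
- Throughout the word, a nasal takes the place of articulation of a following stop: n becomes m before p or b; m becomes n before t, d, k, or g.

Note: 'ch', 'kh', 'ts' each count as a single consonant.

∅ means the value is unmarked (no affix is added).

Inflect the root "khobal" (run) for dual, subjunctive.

Attach mood subjunctive -u → khobalu.
Attach number dual -o (after vowel 'u') → khobaluo.
Vowel harmony: no change.
Nasal assimilation: no change.

khobaluo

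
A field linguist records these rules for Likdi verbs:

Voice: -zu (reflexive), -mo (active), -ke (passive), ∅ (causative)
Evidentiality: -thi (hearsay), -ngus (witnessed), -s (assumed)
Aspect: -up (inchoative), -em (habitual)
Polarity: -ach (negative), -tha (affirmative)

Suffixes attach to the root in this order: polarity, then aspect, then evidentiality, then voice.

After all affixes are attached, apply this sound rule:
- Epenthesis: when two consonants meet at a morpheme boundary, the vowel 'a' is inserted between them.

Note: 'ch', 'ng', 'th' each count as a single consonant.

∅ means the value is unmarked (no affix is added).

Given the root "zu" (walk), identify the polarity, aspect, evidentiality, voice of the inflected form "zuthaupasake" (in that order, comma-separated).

Segment: zu-tha-up-s-ke.
polarity: -tha → affirmative.
aspect: -up → inchoative.
evidentiality: -s → assumed.
voice: -ke → passive.

affirmative, inchoative, assumed, passive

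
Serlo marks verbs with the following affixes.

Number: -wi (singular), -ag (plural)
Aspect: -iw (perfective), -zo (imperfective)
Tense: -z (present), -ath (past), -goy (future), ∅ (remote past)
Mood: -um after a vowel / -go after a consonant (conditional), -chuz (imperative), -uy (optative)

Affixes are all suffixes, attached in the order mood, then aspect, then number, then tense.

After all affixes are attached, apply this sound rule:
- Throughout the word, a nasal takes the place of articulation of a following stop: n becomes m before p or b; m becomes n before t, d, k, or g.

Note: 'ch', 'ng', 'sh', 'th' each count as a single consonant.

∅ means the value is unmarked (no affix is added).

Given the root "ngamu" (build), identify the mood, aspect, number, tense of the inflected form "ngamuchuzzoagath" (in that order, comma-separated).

Segment: ngamu-chuz-zo-ag-ath.
mood: -chuz → imperative.
aspect: -zo → imperfective.
number: -ag → plural.
tense: -ath → past.

imperative, imperfective, plural, past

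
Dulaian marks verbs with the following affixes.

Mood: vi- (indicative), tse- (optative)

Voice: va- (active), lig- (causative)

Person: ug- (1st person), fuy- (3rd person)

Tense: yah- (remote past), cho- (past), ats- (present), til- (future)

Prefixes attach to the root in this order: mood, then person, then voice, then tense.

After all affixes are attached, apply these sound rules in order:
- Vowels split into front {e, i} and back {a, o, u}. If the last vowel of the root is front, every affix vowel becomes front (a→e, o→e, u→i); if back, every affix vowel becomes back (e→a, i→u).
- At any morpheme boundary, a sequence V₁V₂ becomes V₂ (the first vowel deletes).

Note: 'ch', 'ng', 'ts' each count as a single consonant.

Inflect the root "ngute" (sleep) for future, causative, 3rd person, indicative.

tilligfiyvingute

Attach mood indicative vi- → vingute.
Attach person 3rd person fuy- → fuyvingute.
Attach voice causative lig- → ligfuyvingute.
Attach tense future til- → tilligfuyvingute.
Apply vowel harmony: tilligfuyvingute → tilligfiyvingute.
Vowel deletion: no change.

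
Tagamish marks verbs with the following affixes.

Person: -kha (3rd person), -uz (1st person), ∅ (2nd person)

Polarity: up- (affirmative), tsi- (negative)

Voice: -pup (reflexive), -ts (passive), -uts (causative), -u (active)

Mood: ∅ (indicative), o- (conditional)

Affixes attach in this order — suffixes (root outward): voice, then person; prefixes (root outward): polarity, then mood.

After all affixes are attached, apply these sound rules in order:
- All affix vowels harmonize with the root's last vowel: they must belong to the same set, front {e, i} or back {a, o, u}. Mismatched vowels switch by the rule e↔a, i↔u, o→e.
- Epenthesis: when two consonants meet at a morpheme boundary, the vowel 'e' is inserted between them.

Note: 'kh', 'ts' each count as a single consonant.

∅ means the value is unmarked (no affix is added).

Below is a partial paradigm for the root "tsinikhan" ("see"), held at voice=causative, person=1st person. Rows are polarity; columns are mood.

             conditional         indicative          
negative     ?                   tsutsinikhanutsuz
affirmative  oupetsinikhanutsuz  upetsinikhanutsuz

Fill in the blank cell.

otsutsinikhanutsuz

Attach voice causative -uts → tsinikhanuts.
Attach polarity negative tsi- → tsitsinikhanuts.
Attach person 1st person -uz → tsitsinikhanutsuz.
Attach mood conditional o- → otsitsinikhanutsuz.
Apply vowel harmony: otsitsinikhanutsuz → otsutsinikhanutsuz.
Epenthesis: no change.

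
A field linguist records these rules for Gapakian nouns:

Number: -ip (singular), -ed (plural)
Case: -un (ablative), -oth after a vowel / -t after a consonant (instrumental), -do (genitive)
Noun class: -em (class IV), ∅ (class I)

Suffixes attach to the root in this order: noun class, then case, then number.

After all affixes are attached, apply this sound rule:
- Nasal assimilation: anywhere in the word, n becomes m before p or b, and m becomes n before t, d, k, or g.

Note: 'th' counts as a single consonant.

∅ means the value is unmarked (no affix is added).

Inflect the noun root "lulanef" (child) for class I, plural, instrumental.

lulanefted

noun class = class I: zero marking, form stays lulanef.
Attach case instrumental -t (after consonant 'f') → lulaneft.
Attach number plural -ed → lulanefted.
Nasal assimilation: no change.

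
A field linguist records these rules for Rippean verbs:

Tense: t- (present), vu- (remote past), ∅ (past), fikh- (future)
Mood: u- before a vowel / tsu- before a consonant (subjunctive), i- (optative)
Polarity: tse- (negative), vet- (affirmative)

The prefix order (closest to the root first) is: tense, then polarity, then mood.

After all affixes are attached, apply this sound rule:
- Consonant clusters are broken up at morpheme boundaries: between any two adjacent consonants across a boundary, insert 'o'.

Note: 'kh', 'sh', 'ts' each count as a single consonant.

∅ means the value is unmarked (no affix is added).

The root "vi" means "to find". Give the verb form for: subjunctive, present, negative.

Attach tense present t- → tvi.
Attach polarity negative tse- → tsetvi.
Attach mood subjunctive tsu- (before consonant 'ts') → tsutsetvi.
Apply epenthesis: tsutsetvi → tsutsetovi.

tsutsetovi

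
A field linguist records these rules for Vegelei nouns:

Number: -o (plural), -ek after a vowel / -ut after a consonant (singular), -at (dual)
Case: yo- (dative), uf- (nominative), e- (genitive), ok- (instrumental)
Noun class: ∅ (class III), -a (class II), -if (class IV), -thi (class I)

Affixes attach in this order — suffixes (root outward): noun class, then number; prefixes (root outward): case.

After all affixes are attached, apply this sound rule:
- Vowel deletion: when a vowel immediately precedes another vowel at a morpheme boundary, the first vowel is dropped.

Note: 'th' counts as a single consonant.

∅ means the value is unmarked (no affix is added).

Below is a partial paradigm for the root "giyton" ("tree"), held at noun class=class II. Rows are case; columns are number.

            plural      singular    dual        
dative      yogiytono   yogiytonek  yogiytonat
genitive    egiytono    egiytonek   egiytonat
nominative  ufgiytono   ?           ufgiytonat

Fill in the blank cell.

ufgiytonek

Attach noun class class II -a → giytona.
Attach case nominative uf- → ufgiytona.
Attach number singular -ek (after vowel 'a') → ufgiytonaek.
Apply vowel deletion: ufgiytonaek → ufgiytonek.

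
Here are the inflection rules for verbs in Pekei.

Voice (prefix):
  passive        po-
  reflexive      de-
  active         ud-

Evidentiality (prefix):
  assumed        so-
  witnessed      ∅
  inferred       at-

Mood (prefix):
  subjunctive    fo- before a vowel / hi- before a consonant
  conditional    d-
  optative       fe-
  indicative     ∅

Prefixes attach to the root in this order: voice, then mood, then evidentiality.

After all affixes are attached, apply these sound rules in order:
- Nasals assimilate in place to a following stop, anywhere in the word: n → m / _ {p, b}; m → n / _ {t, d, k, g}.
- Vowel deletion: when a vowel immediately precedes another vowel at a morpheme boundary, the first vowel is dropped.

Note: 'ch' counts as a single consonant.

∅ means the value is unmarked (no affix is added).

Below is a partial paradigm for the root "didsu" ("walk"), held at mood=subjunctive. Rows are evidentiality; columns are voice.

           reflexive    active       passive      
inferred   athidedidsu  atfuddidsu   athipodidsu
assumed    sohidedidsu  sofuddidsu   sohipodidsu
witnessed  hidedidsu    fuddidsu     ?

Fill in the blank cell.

Attach voice passive po- → podidsu.
Attach mood subjunctive hi- (before consonant 'p') → hipodidsu.
evidentiality = witnessed: zero marking, form stays hipodidsu.
Nasal assimilation: no change.
Vowel deletion: no change.

hipodidsu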